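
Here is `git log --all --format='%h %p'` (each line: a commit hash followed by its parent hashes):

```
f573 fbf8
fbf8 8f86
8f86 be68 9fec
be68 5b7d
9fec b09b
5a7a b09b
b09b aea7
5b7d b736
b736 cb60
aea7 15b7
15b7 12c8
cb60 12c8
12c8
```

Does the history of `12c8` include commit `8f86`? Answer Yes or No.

No

Ancestors of 12c8: {12c8}.
8f86 is not in that set, so it is not an ancestor of 12c8.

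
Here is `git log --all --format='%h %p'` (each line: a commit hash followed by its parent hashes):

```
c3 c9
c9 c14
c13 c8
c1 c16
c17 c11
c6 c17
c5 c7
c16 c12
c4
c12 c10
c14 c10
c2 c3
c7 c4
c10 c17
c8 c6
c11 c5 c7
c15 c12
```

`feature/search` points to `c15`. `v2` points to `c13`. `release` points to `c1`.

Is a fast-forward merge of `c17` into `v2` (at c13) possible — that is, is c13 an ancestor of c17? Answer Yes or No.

A fast-forward from c13 to c17 is possible iff c13 is an ancestor of c17.
Ancestors of c17: {c11, c17, c4, c5, c7}.
c13 is not among them, so fast-forward is not possible.

No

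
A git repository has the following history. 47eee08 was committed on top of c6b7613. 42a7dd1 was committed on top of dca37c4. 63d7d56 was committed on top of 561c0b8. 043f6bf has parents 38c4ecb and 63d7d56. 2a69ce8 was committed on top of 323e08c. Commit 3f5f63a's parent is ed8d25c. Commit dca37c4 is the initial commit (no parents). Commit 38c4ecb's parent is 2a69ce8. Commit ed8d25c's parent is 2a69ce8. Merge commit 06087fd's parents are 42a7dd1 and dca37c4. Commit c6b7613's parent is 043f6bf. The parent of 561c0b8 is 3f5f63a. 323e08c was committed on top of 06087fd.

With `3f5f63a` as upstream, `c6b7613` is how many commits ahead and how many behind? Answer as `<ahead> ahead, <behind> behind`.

5 ahead, 0 behind

Reachable from c6b7613: {043f6bf, 06087fd, 2a69ce8, 323e08c, 38c4ecb, 3f5f63a, 42a7dd1, 561c0b8, 63d7d56, c6b7613, dca37c4, ed8d25c}.
Reachable from 3f5f63a: {06087fd, 2a69ce8, 323e08c, 3f5f63a, 42a7dd1, dca37c4, ed8d25c}.
Only in c6b7613's history (ahead): {043f6bf, 38c4ecb, 561c0b8, 63d7d56, c6b7613} — 5.
Only in 3f5f63a's history (behind): {} — 0.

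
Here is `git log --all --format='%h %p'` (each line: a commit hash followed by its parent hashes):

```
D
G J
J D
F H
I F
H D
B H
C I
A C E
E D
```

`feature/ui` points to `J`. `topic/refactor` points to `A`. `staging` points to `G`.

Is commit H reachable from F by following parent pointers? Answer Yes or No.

Ancestors of F (commits reachable by following parents): {D, F, H}.
H is in that set, so it is an ancestor of F.

Yes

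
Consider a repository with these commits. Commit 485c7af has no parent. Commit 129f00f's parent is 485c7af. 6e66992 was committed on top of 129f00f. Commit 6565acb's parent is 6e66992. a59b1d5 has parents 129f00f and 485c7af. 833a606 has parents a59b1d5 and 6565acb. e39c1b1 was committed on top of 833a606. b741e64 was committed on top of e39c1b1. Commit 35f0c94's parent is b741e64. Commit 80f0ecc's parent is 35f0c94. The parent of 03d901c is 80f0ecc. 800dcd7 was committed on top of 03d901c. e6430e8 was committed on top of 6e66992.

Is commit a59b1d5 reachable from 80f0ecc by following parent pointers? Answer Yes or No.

Yes

Ancestors of 80f0ecc (commits reachable by following parents): {129f00f, 35f0c94, 485c7af, 6565acb, 6e66992, 80f0ecc, 833a606, a59b1d5, b741e64, e39c1b1}.
a59b1d5 is in that set, so it is an ancestor of 80f0ecc.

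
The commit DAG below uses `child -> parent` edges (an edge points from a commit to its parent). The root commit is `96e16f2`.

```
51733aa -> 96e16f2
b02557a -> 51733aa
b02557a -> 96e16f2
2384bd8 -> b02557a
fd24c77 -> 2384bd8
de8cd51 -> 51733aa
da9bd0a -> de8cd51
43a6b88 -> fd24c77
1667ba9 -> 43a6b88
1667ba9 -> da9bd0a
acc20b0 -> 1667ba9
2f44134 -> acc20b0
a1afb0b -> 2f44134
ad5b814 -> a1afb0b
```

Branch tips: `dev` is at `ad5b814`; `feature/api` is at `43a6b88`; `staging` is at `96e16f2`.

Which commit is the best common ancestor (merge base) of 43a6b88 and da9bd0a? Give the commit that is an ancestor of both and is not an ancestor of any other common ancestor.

Ancestors of 43a6b88: {2384bd8, 43a6b88, 51733aa, 96e16f2, b02557a, fd24c77}.
Ancestors of da9bd0a: {51733aa, 96e16f2, da9bd0a, de8cd51}.
Common ancestors: {51733aa, 96e16f2}.
Among these, 51733aa is not an ancestor of any other common ancestor — it is the merge base.

51733aa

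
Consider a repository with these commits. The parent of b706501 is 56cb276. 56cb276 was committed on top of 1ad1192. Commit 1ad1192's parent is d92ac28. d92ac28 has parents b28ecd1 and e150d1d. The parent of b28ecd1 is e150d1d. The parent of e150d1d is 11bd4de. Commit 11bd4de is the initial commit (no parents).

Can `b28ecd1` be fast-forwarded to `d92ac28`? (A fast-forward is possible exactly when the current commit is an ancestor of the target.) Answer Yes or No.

A fast-forward from b28ecd1 to d92ac28 is possible iff b28ecd1 is an ancestor of d92ac28.
Ancestors of d92ac28: {11bd4de, b28ecd1, d92ac28, e150d1d}.
b28ecd1 is among them, so fast-forward is possible.

Yes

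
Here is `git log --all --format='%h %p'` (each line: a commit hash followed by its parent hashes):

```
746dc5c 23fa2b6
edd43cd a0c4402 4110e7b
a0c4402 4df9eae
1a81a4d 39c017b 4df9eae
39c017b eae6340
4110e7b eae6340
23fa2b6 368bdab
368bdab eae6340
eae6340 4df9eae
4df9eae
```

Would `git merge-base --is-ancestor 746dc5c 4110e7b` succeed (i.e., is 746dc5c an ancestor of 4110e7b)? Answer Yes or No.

No

Ancestors of 4110e7b: {4110e7b, 4df9eae, eae6340}.
746dc5c is not in that set, so it is not an ancestor of 4110e7b.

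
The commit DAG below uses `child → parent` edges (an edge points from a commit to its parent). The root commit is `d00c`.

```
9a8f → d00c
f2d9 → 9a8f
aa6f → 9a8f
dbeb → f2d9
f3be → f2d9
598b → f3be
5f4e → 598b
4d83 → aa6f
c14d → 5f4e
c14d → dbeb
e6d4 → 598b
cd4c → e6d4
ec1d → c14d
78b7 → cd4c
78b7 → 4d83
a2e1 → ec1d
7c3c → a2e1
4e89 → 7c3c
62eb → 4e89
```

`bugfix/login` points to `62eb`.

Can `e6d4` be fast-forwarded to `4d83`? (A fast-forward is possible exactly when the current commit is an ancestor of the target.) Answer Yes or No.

A fast-forward from e6d4 to 4d83 is possible iff e6d4 is an ancestor of 4d83.
Ancestors of 4d83: {4d83, 9a8f, aa6f, d00c}.
e6d4 is not among them, so fast-forward is not possible.

No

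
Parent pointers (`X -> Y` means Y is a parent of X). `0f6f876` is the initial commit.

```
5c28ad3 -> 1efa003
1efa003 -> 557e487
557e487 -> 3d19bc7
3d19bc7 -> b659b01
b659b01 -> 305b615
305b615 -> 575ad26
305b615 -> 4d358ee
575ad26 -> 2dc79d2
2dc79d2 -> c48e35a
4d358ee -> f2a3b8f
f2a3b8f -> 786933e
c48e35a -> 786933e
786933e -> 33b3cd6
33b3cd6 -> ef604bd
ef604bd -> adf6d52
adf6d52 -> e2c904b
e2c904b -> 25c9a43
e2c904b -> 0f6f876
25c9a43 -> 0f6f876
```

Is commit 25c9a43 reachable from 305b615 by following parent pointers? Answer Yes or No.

Yes

Ancestors of 305b615 (commits reachable by following parents): {0f6f876, 25c9a43, 2dc79d2, 305b615, 33b3cd6, 4d358ee, 575ad26, 786933e, adf6d52, c48e35a, e2c904b, ef604bd, f2a3b8f}.
25c9a43 is in that set, so it is an ancestor of 305b615.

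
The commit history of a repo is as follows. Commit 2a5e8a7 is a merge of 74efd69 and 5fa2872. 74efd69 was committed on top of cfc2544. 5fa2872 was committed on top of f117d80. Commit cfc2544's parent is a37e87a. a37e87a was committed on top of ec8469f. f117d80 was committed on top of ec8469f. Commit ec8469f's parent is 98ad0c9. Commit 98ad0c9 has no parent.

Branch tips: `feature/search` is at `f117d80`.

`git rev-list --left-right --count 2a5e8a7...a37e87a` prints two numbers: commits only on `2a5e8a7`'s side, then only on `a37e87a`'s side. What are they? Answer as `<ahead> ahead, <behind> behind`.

Reachable from 2a5e8a7: {2a5e8a7, 5fa2872, 74efd69, 98ad0c9, a37e87a, cfc2544, ec8469f, f117d80}.
Reachable from a37e87a: {98ad0c9, a37e87a, ec8469f}.
Only in 2a5e8a7's history (ahead): {2a5e8a7, 5fa2872, 74efd69, cfc2544, f117d80} — 5.
Only in a37e87a's history (behind): {} — 0.

5 ahead, 0 behind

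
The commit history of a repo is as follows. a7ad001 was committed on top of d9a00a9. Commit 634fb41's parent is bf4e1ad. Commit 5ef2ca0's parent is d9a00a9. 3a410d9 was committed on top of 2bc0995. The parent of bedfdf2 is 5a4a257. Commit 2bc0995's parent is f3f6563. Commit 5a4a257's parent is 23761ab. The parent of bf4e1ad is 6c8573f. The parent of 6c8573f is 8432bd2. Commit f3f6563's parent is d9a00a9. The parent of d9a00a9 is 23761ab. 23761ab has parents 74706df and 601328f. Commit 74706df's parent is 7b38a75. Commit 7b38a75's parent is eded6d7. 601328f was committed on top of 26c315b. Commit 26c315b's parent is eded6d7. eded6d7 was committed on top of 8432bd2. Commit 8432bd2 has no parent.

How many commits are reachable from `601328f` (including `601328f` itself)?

Walking parent pointers from 601328f: reachable set = {26c315b, 601328f, 8432bd2, eded6d7}.
That is 4 commits.

4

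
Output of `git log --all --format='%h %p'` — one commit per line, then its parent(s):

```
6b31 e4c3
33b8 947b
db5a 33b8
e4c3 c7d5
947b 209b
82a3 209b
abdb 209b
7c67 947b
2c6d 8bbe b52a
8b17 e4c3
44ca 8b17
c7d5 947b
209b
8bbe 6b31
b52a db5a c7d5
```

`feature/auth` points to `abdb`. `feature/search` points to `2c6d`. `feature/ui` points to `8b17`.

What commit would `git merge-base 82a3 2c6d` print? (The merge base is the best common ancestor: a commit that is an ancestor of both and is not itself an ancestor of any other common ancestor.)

209b

Ancestors of 82a3: {209b, 82a3}.
Ancestors of 2c6d: {209b, 2c6d, 33b8, 6b31, 8bbe, 947b, b52a, c7d5, db5a, e4c3}.
Common ancestors: {209b}.
The only common ancestor is 209b, so it is the merge base.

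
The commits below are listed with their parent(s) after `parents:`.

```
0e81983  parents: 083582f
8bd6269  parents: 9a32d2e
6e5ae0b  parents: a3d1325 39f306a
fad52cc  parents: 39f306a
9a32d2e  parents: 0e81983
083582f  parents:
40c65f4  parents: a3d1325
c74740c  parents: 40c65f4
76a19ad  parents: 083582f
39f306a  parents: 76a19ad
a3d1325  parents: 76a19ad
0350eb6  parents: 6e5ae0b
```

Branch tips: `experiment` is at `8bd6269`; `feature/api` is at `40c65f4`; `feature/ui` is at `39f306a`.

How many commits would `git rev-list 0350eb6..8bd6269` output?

3

Reachable from 8bd6269: {083582f, 0e81983, 8bd6269, 9a32d2e}.
Reachable from 0350eb6: {0350eb6, 083582f, 39f306a, 6e5ae0b, 76a19ad, a3d1325}.
In 8bd6269's history but not 0350eb6's: {0e81983, 8bd6269, 9a32d2e} — 3 commits.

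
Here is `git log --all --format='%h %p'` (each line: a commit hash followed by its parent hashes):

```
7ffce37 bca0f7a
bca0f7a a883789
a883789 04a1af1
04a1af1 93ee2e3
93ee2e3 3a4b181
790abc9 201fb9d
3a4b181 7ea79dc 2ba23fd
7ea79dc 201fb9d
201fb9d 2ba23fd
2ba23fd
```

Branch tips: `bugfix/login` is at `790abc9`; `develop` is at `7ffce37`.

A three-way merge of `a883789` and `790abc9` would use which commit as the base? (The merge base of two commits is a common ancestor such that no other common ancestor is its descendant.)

Ancestors of a883789: {04a1af1, 201fb9d, 2ba23fd, 3a4b181, 7ea79dc, 93ee2e3, a883789}.
Ancestors of 790abc9: {201fb9d, 2ba23fd, 790abc9}.
Common ancestors: {201fb9d, 2ba23fd}.
Among these, 201fb9d is not an ancestor of any other common ancestor — it is the merge base.

201fb9d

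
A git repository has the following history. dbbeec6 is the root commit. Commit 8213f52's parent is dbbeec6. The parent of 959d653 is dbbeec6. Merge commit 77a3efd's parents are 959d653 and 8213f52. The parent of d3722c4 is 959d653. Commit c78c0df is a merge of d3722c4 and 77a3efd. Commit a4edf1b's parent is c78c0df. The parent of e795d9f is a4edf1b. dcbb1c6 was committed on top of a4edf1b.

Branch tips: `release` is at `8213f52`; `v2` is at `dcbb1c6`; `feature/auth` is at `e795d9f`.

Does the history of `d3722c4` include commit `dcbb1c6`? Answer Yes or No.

No

Ancestors of d3722c4: {959d653, d3722c4, dbbeec6}.
dcbb1c6 is not in that set, so it is not an ancestor of d3722c4.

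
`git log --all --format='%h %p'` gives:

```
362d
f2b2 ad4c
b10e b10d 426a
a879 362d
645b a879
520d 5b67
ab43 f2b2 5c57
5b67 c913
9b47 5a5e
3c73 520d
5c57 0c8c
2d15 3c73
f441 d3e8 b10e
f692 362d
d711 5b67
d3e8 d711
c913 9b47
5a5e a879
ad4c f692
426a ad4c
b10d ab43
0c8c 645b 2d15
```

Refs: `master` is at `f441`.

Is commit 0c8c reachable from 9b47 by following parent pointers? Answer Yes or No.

No

Ancestors of 9b47: {362d, 5a5e, 9b47, a879}.
0c8c is not in that set, so it is not an ancestor of 9b47.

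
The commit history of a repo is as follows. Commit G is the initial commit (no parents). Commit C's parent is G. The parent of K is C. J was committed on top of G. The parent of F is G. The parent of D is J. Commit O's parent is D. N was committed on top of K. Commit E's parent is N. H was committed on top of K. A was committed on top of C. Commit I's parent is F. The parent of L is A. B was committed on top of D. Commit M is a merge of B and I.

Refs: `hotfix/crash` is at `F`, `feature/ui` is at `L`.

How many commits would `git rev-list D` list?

3

Walking parent pointers from D: reachable set = {D, G, J}.
That is 3 commits.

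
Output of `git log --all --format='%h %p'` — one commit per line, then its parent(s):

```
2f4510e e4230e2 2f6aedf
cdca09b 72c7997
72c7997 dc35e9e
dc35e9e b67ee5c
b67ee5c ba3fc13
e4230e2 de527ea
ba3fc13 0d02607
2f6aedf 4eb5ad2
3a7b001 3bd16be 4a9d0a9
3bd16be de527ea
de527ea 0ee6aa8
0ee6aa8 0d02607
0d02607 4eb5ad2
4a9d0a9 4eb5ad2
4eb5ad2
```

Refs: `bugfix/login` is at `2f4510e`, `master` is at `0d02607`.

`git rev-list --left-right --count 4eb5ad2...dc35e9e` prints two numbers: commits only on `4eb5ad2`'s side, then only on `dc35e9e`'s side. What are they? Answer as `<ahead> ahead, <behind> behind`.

0 ahead, 4 behind

Reachable from 4eb5ad2: {4eb5ad2}.
Reachable from dc35e9e: {0d02607, 4eb5ad2, b67ee5c, ba3fc13, dc35e9e}.
Only in 4eb5ad2's history (ahead): {} — 0.
Only in dc35e9e's history (behind): {0d02607, b67ee5c, ba3fc13, dc35e9e} — 4.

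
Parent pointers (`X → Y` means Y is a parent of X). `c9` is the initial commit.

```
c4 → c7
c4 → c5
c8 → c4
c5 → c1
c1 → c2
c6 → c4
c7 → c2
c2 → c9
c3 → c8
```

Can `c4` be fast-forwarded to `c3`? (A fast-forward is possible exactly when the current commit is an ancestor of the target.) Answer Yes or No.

A fast-forward from c4 to c3 is possible iff c4 is an ancestor of c3.
Ancestors of c3: {c1, c2, c3, c4, c5, c7, c8, c9}.
c4 is among them, so fast-forward is possible.

Yes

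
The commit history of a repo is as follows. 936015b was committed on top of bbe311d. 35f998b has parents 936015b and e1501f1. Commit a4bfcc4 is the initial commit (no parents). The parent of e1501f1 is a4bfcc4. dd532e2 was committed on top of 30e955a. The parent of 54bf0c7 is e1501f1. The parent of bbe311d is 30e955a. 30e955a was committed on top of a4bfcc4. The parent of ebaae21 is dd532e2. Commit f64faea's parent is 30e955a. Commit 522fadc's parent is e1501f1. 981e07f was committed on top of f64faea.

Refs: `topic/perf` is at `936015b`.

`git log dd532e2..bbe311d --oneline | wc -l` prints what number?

Reachable from bbe311d: {30e955a, a4bfcc4, bbe311d}.
Reachable from dd532e2: {30e955a, a4bfcc4, dd532e2}.
In bbe311d's history but not dd532e2's: {bbe311d} — 1 commit.

1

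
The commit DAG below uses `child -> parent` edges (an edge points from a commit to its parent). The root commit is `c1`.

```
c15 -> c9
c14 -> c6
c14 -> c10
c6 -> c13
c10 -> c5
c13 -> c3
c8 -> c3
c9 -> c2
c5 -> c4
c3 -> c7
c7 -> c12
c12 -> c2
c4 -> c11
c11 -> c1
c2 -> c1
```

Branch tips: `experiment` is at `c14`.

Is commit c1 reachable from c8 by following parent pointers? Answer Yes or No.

Ancestors of c8 (commits reachable by following parents): {c1, c12, c2, c3, c7, c8}.
c1 is in that set, so it is an ancestor of c8.

Yes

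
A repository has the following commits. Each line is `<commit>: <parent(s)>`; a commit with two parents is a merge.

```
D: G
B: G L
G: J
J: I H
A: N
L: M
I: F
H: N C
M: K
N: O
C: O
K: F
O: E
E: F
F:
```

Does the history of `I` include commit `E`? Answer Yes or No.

Ancestors of I: {F, I}.
E is not in that set, so it is not an ancestor of I.

No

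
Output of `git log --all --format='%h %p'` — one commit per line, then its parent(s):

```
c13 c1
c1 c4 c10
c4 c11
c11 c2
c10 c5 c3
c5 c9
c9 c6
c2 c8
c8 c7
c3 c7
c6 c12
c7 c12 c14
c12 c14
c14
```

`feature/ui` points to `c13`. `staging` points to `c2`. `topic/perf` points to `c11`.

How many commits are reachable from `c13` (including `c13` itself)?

Walking parent pointers from c13: reachable set = {c1, c10, c11, c12, c13, c14, c2, c3, c4, c5, c6, c7, c8, c9}.
That is 14 commits.

14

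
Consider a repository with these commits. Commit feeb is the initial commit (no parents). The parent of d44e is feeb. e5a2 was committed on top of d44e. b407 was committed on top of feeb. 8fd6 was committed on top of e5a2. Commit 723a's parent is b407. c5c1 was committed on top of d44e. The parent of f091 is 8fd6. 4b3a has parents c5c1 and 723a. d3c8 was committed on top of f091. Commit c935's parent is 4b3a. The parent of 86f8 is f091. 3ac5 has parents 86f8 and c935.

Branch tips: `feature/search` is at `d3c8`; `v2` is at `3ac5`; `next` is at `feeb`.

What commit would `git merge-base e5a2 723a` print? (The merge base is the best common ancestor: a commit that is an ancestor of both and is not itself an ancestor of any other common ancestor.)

feeb

Ancestors of e5a2: {d44e, e5a2, feeb}.
Ancestors of 723a: {723a, b407, feeb}.
Common ancestors: {feeb}.
The only common ancestor is feeb, so it is the merge base.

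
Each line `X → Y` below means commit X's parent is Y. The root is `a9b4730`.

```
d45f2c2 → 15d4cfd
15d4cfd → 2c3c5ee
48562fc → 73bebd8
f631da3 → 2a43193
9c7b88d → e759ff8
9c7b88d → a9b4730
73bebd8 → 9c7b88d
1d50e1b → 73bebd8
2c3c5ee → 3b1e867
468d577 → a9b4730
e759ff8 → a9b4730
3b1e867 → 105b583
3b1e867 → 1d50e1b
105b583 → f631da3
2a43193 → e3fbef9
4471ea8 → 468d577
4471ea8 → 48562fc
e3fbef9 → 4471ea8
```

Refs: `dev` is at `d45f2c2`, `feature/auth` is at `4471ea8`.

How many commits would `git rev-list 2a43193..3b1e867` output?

Reachable from 3b1e867: {105b583, 1d50e1b, 2a43193, 3b1e867, 4471ea8, 468d577, 48562fc, 73bebd8, 9c7b88d, a9b4730, e3fbef9, e759ff8, f631da3}.
Reachable from 2a43193: {2a43193, 4471ea8, 468d577, 48562fc, 73bebd8, 9c7b88d, a9b4730, e3fbef9, e759ff8}.
In 3b1e867's history but not 2a43193's: {105b583, 1d50e1b, 3b1e867, f631da3} — 4 commits.

4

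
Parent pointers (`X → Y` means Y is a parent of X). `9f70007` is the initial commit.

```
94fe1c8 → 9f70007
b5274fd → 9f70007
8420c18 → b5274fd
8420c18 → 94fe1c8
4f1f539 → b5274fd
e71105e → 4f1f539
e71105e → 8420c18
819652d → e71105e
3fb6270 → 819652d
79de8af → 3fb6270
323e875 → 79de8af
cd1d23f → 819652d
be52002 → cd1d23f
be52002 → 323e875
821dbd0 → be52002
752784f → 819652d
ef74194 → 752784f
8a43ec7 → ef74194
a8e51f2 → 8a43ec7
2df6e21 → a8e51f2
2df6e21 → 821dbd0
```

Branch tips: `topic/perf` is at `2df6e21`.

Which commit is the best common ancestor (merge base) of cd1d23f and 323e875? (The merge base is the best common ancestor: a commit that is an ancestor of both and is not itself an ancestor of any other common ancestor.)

819652d

Ancestors of cd1d23f: {4f1f539, 819652d, 8420c18, 94fe1c8, 9f70007, b5274fd, cd1d23f, e71105e}.
Ancestors of 323e875: {323e875, 3fb6270, 4f1f539, 79de8af, 819652d, 8420c18, 94fe1c8, 9f70007, b5274fd, e71105e}.
Common ancestors: {4f1f539, 819652d, 8420c18, 94fe1c8, 9f70007, b5274fd, e71105e}.
Among these, 819652d is not an ancestor of any other common ancestor — it is the merge base.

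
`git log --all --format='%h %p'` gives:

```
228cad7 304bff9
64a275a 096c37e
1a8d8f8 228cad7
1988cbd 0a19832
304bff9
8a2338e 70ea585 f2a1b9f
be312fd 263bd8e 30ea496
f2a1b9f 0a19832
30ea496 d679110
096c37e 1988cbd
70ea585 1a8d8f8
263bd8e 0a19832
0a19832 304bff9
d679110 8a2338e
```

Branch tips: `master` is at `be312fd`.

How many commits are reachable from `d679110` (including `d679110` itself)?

Walking parent pointers from d679110: reachable set = {0a19832, 1a8d8f8, 228cad7, 304bff9, 70ea585, 8a2338e, d679110, f2a1b9f}.
That is 8 commits.

8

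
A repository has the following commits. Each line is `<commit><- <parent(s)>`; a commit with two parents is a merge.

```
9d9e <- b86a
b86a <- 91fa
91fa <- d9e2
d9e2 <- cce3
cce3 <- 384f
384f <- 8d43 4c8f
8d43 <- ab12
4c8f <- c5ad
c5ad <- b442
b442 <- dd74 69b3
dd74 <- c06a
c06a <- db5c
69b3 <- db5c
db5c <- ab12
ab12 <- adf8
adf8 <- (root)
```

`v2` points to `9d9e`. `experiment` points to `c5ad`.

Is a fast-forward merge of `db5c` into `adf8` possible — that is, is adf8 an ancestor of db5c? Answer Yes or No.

Yes

A fast-forward from adf8 to db5c is possible iff adf8 is an ancestor of db5c.
Ancestors of db5c: {ab12, adf8, db5c}.
adf8 is among them, so fast-forward is possible.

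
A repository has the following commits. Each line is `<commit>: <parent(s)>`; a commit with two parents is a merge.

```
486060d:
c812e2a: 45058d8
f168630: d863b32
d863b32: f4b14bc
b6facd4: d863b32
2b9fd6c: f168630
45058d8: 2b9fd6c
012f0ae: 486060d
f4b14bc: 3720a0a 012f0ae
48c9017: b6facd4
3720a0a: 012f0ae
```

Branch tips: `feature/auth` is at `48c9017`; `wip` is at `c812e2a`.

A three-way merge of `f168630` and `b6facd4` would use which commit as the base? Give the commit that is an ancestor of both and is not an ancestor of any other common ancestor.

d863b32

Ancestors of f168630: {012f0ae, 3720a0a, 486060d, d863b32, f168630, f4b14bc}.
Ancestors of b6facd4: {012f0ae, 3720a0a, 486060d, b6facd4, d863b32, f4b14bc}.
Common ancestors: {012f0ae, 3720a0a, 486060d, d863b32, f4b14bc}.
Among these, d863b32 is not an ancestor of any other common ancestor — it is the merge base.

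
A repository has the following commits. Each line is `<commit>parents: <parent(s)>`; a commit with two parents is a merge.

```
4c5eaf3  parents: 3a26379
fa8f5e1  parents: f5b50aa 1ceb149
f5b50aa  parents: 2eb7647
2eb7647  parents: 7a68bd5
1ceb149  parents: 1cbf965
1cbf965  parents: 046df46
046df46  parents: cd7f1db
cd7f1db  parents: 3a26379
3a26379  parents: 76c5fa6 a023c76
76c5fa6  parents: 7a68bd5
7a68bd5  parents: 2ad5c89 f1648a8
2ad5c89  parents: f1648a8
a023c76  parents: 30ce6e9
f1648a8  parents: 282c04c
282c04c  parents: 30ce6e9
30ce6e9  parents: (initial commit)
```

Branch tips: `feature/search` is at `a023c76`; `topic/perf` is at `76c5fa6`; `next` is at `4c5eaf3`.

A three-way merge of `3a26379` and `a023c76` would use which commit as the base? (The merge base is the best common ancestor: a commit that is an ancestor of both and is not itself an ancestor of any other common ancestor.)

a023c76

Ancestors of 3a26379: {282c04c, 2ad5c89, 30ce6e9, 3a26379, 76c5fa6, 7a68bd5, a023c76, f1648a8}.
Ancestors of a023c76: {30ce6e9, a023c76}.
Common ancestors: {30ce6e9, a023c76}.
Among these, a023c76 is not an ancestor of any other common ancestor — it is the merge base.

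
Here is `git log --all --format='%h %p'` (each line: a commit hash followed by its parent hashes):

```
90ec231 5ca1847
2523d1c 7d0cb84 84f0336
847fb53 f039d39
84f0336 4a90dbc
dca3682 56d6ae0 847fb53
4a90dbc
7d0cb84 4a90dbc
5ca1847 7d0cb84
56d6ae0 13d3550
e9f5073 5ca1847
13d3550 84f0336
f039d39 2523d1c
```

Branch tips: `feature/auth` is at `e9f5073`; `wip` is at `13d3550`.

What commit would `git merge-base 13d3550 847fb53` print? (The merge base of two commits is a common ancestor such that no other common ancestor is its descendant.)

84f0336

Ancestors of 13d3550: {13d3550, 4a90dbc, 84f0336}.
Ancestors of 847fb53: {2523d1c, 4a90dbc, 7d0cb84, 847fb53, 84f0336, f039d39}.
Common ancestors: {4a90dbc, 84f0336}.
Among these, 84f0336 is not an ancestor of any other common ancestor — it is the merge base.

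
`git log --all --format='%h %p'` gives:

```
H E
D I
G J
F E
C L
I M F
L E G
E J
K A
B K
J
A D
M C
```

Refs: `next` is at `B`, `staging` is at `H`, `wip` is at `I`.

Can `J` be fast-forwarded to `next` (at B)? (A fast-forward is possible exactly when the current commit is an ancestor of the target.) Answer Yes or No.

Yes

A fast-forward from J to B is possible iff J is an ancestor of B.
Ancestors of B: {A, B, C, D, E, F, G, I, J, K, L, M}.
J is among them, so fast-forward is possible.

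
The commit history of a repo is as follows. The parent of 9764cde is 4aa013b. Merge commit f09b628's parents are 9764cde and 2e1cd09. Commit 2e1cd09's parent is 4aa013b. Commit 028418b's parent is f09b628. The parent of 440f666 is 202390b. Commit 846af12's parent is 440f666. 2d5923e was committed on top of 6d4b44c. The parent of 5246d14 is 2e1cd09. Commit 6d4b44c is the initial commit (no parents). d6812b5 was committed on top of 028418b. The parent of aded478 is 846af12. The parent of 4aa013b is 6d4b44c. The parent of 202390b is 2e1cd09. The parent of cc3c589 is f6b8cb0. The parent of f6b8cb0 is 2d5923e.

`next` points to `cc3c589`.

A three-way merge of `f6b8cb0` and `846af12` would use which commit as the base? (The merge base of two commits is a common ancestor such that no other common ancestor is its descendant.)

6d4b44c

Ancestors of f6b8cb0: {2d5923e, 6d4b44c, f6b8cb0}.
Ancestors of 846af12: {202390b, 2e1cd09, 440f666, 4aa013b, 6d4b44c, 846af12}.
Common ancestors: {6d4b44c}.
The only common ancestor is 6d4b44c, so it is the merge base.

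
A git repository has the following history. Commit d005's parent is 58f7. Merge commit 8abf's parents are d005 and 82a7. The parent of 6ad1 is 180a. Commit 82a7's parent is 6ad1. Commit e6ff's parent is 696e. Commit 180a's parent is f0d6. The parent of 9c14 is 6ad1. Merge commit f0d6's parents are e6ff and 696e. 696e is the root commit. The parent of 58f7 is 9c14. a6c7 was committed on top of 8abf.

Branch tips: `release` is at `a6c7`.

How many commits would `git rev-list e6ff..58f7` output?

5

Reachable from 58f7: {180a, 58f7, 696e, 6ad1, 9c14, e6ff, f0d6}.
Reachable from e6ff: {696e, e6ff}.
In 58f7's history but not e6ff's: {180a, 58f7, 6ad1, 9c14, f0d6} — 5 commits.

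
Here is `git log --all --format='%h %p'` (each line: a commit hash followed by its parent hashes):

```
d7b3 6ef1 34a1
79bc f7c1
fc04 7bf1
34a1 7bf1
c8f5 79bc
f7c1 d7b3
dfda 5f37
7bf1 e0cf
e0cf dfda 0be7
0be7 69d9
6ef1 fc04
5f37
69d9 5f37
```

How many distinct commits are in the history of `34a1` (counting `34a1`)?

Walking parent pointers from 34a1: reachable set = {0be7, 34a1, 5f37, 69d9, 7bf1, dfda, e0cf}.
That is 7 commits.

7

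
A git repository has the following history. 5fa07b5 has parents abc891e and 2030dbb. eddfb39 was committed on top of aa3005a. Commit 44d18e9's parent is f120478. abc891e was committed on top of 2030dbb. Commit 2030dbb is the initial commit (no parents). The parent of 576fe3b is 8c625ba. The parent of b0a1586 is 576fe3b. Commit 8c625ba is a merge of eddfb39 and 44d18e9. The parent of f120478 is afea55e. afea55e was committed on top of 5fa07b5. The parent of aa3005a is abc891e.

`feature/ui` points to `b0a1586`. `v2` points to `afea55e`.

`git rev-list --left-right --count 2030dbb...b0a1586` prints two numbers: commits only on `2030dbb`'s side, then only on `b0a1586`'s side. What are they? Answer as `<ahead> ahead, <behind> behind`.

0 ahead, 10 behind

Reachable from 2030dbb: {2030dbb}.
Reachable from b0a1586: {2030dbb, 44d18e9, 576fe3b, 5fa07b5, 8c625ba, aa3005a, abc891e, afea55e, b0a1586, eddfb39, f120478}.
Only in 2030dbb's history (ahead): {} — 0.
Only in b0a1586's history (behind): {44d18e9, 576fe3b, 5fa07b5, 8c625ba, aa3005a, abc891e, afea55e, b0a1586, eddfb39, f120478} — 10.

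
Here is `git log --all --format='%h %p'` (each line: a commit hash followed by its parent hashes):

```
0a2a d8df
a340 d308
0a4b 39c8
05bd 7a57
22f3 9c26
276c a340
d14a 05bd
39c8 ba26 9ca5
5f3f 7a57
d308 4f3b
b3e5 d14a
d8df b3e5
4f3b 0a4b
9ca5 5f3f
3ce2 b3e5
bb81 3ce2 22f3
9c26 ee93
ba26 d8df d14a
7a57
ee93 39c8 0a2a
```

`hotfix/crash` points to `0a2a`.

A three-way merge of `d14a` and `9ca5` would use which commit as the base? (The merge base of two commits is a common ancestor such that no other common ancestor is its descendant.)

7a57

Ancestors of d14a: {05bd, 7a57, d14a}.
Ancestors of 9ca5: {5f3f, 7a57, 9ca5}.
Common ancestors: {7a57}.
The only common ancestor is 7a57, so it is the merge base.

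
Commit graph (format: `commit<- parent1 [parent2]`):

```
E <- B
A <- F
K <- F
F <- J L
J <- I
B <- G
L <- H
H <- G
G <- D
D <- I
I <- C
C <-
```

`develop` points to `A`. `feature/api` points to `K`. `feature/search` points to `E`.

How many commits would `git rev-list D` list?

Walking parent pointers from D: reachable set = {C, D, I}.
That is 3 commits.

3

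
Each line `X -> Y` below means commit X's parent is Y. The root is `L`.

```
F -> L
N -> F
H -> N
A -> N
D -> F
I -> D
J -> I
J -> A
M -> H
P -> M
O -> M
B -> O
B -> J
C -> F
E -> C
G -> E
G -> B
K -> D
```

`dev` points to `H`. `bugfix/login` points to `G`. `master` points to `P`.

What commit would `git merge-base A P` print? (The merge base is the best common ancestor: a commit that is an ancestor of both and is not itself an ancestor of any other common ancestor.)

Ancestors of A: {A, F, L, N}.
Ancestors of P: {F, H, L, M, N, P}.
Common ancestors: {F, L, N}.
Among these, N is not an ancestor of any other common ancestor — it is the merge base.

N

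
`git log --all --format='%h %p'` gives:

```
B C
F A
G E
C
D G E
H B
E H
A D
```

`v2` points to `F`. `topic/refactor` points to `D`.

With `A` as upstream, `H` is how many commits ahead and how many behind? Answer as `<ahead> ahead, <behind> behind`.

Reachable from H: {B, C, H}.
Reachable from A: {A, B, C, D, E, G, H}.
Only in H's history (ahead): {} — 0.
Only in A's history (behind): {A, D, E, G} — 4.

0 ahead, 4 behind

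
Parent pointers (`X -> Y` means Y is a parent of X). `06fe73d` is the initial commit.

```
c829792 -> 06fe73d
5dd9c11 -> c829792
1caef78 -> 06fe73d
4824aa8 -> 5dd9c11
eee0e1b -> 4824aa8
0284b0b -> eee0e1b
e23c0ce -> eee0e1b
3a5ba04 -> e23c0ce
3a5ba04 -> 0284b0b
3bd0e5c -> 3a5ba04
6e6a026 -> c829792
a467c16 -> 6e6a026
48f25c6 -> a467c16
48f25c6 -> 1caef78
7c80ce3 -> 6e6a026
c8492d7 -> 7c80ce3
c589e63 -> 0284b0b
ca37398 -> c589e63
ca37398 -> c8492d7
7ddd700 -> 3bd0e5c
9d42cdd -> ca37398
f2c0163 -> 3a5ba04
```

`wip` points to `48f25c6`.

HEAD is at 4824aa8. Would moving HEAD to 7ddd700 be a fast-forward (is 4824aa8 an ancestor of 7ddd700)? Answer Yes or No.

Yes

A fast-forward from 4824aa8 to 7ddd700 is possible iff 4824aa8 is an ancestor of 7ddd700.
Ancestors of 7ddd700: {0284b0b, 06fe73d, 3a5ba04, 3bd0e5c, 4824aa8, 5dd9c11, 7ddd700, c829792, e23c0ce, eee0e1b}.
4824aa8 is among them, so fast-forward is possible.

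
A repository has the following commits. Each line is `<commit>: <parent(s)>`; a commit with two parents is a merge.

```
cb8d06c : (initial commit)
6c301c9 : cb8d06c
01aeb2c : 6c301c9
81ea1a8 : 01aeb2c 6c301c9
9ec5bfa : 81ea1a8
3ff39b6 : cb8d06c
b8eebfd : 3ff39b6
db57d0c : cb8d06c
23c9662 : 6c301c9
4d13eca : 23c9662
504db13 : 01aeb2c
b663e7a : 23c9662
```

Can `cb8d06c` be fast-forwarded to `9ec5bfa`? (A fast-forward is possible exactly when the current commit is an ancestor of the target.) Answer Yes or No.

Yes

A fast-forward from cb8d06c to 9ec5bfa is possible iff cb8d06c is an ancestor of 9ec5bfa.
Ancestors of 9ec5bfa: {01aeb2c, 6c301c9, 81ea1a8, 9ec5bfa, cb8d06c}.
cb8d06c is among them, so fast-forward is possible.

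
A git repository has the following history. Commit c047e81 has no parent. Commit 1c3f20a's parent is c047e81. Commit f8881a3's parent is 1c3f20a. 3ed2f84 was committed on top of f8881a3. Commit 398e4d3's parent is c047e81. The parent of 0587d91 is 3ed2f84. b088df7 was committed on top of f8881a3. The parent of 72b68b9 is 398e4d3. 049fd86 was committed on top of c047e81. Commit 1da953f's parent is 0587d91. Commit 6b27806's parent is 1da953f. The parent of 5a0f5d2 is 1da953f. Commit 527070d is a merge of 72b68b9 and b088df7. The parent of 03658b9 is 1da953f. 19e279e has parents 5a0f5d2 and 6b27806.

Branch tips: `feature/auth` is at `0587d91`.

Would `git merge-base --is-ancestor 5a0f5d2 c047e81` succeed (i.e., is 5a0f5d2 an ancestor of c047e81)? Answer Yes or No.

Ancestors of c047e81: {c047e81}.
5a0f5d2 is not in that set, so it is not an ancestor of c047e81.

No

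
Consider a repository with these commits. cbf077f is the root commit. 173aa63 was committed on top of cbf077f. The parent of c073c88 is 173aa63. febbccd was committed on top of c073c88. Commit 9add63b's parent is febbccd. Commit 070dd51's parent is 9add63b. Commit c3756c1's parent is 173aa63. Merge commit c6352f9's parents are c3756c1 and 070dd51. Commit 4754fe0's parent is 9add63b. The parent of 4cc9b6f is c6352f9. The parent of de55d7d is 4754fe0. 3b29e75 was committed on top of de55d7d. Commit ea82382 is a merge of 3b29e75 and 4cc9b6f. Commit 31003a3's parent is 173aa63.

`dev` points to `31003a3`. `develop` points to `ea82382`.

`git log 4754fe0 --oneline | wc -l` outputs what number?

Walking parent pointers from 4754fe0: reachable set = {173aa63, 4754fe0, 9add63b, c073c88, cbf077f, febbccd}.
That is 6 commits.

6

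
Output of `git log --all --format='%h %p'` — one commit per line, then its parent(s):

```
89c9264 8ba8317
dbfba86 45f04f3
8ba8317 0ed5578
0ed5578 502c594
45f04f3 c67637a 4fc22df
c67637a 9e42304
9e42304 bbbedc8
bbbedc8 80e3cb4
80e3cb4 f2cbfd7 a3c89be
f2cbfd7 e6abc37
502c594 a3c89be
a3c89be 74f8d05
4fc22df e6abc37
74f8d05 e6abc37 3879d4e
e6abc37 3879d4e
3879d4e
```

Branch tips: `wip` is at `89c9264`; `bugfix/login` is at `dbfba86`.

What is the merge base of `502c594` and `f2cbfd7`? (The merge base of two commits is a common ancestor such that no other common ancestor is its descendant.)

e6abc37

Ancestors of 502c594: {3879d4e, 502c594, 74f8d05, a3c89be, e6abc37}.
Ancestors of f2cbfd7: {3879d4e, e6abc37, f2cbfd7}.
Common ancestors: {3879d4e, e6abc37}.
Among these, e6abc37 is not an ancestor of any other common ancestor — it is the merge base.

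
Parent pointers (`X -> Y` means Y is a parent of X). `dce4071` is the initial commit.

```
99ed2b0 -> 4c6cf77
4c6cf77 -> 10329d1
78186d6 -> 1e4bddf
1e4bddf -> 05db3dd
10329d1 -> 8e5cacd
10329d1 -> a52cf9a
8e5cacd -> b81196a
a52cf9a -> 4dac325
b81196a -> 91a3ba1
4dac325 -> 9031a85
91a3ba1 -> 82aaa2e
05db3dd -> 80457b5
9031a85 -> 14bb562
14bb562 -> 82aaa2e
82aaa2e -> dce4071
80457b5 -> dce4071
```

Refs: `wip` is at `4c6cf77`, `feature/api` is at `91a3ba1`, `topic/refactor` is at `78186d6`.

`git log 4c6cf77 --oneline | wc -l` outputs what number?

Walking parent pointers from 4c6cf77: reachable set = {10329d1, 14bb562, 4c6cf77, 4dac325, 82aaa2e, 8e5cacd, 9031a85, 91a3ba1, a52cf9a, b81196a, dce4071}.
That is 11 commits.

11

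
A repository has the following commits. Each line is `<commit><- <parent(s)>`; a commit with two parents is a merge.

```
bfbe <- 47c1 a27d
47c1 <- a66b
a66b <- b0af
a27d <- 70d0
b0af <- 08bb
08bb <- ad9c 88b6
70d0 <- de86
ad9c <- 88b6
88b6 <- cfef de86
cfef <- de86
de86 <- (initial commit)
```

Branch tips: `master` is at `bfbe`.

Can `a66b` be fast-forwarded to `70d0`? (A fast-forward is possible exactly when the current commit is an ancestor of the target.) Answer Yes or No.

No

A fast-forward from a66b to 70d0 is possible iff a66b is an ancestor of 70d0.
Ancestors of 70d0: {70d0, de86}.
a66b is not among them, so fast-forward is not possible.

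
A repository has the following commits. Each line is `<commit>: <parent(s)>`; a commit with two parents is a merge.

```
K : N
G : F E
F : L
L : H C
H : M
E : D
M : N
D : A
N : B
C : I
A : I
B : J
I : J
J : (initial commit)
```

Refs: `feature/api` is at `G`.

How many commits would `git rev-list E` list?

Walking parent pointers from E: reachable set = {A, D, E, I, J}.
That is 5 commits.

5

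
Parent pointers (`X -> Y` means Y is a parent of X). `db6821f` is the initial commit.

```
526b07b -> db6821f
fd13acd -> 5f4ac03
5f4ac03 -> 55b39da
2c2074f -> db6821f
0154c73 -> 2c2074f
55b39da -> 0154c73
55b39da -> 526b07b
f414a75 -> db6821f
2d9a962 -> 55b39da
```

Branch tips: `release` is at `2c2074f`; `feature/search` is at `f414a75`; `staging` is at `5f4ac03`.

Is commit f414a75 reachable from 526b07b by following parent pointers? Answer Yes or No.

Ancestors of 526b07b: {526b07b, db6821f}.
f414a75 is not in that set, so it is not an ancestor of 526b07b.

No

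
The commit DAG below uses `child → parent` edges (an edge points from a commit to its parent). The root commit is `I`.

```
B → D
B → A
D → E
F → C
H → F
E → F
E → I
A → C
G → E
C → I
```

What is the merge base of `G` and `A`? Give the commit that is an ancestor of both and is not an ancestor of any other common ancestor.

C

Ancestors of G: {C, E, F, G, I}.
Ancestors of A: {A, C, I}.
Common ancestors: {C, I}.
Among these, C is not an ancestor of any other common ancestor — it is the merge base.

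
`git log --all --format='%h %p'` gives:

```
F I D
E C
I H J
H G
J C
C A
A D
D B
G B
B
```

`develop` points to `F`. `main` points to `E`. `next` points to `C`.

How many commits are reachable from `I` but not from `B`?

7

Reachable from I: {A, B, C, D, G, H, I, J}.
Reachable from B: {B}.
In I's history but not B's: {A, C, D, G, H, I, J} — 7 commits.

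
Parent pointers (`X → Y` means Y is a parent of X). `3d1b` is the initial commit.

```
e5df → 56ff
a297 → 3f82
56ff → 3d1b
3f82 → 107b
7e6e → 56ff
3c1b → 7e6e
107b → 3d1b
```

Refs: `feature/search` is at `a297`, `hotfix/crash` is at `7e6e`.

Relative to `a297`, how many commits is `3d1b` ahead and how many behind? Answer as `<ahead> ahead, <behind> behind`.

0 ahead, 3 behind

Reachable from 3d1b: {3d1b}.
Reachable from a297: {107b, 3d1b, 3f82, a297}.
Only in 3d1b's history (ahead): {} — 0.
Only in a297's history (behind): {107b, 3f82, a297} — 3.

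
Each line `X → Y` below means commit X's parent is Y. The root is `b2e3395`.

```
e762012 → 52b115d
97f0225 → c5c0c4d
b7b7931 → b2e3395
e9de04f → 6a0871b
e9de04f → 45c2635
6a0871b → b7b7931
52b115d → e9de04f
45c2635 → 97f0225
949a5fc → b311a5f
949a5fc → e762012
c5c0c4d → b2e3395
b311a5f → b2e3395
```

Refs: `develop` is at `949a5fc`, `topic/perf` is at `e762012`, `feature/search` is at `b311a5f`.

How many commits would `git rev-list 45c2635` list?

Walking parent pointers from 45c2635: reachable set = {45c2635, 97f0225, b2e3395, c5c0c4d}.
That is 4 commits.

4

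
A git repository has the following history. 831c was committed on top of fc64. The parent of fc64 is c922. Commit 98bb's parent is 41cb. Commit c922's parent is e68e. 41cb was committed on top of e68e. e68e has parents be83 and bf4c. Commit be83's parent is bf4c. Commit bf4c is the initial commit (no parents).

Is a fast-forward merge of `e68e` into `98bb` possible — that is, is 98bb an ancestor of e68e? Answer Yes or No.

A fast-forward from 98bb to e68e is possible iff 98bb is an ancestor of e68e.
Ancestors of e68e: {be83, bf4c, e68e}.
98bb is not among them, so fast-forward is not possible.

No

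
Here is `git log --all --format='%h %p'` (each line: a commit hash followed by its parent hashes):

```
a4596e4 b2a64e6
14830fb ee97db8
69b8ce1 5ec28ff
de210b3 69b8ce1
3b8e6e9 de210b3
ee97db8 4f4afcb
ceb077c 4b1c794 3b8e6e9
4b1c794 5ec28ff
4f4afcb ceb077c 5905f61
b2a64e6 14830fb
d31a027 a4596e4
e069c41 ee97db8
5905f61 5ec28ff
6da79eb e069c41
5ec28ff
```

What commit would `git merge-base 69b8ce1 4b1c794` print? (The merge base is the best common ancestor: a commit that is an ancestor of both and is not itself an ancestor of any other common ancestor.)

Ancestors of 69b8ce1: {5ec28ff, 69b8ce1}.
Ancestors of 4b1c794: {4b1c794, 5ec28ff}.
Common ancestors: {5ec28ff}.
The only common ancestor is 5ec28ff, so it is the merge base.

5ec28ff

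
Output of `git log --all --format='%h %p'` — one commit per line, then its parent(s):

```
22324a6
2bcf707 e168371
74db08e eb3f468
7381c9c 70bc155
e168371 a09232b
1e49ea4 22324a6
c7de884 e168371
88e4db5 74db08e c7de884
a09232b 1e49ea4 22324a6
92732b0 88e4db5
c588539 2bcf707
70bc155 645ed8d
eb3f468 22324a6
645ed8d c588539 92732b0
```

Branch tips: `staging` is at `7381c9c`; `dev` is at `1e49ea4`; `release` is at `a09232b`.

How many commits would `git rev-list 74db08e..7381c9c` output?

11

Reachable from 7381c9c: {1e49ea4, 22324a6, 2bcf707, 645ed8d, 70bc155, 7381c9c, 74db08e, 88e4db5, 92732b0, a09232b, c588539, c7de884, e168371, eb3f468}.
Reachable from 74db08e: {22324a6, 74db08e, eb3f468}.
In 7381c9c's history but not 74db08e's: {1e49ea4, 2bcf707, 645ed8d, 70bc155, 7381c9c, 88e4db5, 92732b0, a09232b, c588539, c7de884, e168371} — 11 commits.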